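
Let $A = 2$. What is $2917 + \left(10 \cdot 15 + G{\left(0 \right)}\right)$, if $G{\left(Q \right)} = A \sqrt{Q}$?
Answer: $3067$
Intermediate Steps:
$G{\left(Q \right)} = 2 \sqrt{Q}$
$2917 + \left(10 \cdot 15 + G{\left(0 \right)}\right) = 2917 + \left(10 \cdot 15 + 2 \sqrt{0}\right) = 2917 + \left(150 + 2 \cdot 0\right) = 2917 + \left(150 + 0\right) = 2917 + 150 = 3067$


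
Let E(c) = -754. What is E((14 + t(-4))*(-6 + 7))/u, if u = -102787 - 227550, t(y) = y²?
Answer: 754/330337 ≈ 0.0022825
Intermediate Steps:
u = -330337
E((14 + t(-4))*(-6 + 7))/u = -754/(-330337) = -754*(-1/330337) = 754/330337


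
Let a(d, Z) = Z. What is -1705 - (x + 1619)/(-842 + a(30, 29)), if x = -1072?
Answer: -1385618/813 ≈ -1704.3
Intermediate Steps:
-1705 - (x + 1619)/(-842 + a(30, 29)) = -1705 - (-1072 + 1619)/(-842 + 29) = -1705 - 547/(-813) = -1705 - 547*(-1)/813 = -1705 - 1*(-547/813) = -1705 + 547/813 = -1385618/813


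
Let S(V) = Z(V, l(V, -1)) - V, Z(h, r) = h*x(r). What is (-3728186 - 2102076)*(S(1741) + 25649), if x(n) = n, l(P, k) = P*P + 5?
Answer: -30767135828114108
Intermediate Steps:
l(P, k) = 5 + P**2 (l(P, k) = P**2 + 5 = 5 + P**2)
Z(h, r) = h*r
S(V) = -V + V*(5 + V**2) (S(V) = V*(5 + V**2) - V = -V + V*(5 + V**2))
(-3728186 - 2102076)*(S(1741) + 25649) = (-3728186 - 2102076)*(1741*(4 + 1741**2) + 25649) = -5830262*(1741*(4 + 3031081) + 25649) = -5830262*(1741*3031085 + 25649) = -5830262*(5277118985 + 25649) = -5830262*5277144634 = -30767135828114108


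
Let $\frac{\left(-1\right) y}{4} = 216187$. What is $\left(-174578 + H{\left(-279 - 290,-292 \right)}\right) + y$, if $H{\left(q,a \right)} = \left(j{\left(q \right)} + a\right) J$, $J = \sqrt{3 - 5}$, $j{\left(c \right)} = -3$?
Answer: $-1039326 - 295 i \sqrt{2} \approx -1.0393 \cdot 10^{6} - 417.19 i$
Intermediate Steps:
$y = -864748$ ($y = \left(-4\right) 216187 = -864748$)
$J = i \sqrt{2}$ ($J = \sqrt{-2} = i \sqrt{2} \approx 1.4142 i$)
$H{\left(q,a \right)} = i \sqrt{2} \left(-3 + a\right)$ ($H{\left(q,a \right)} = \left(-3 + a\right) i \sqrt{2} = i \sqrt{2} \left(-3 + a\right)$)
$\left(-174578 + H{\left(-279 - 290,-292 \right)}\right) + y = \left(-174578 + i \sqrt{2} \left(-3 - 292\right)\right) - 864748 = \left(-174578 + i \sqrt{2} \left(-295\right)\right) - 864748 = \left(-174578 - 295 i \sqrt{2}\right) - 864748 = -1039326 - 295 i \sqrt{2}$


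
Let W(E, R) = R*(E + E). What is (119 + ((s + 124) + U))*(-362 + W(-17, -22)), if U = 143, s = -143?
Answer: 93798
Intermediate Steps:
W(E, R) = 2*E*R (W(E, R) = R*(2*E) = 2*E*R)
(119 + ((s + 124) + U))*(-362 + W(-17, -22)) = (119 + ((-143 + 124) + 143))*(-362 + 2*(-17)*(-22)) = (119 + (-19 + 143))*(-362 + 748) = (119 + 124)*386 = 243*386 = 93798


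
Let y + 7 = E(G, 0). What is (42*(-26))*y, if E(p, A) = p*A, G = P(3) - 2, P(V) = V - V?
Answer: 7644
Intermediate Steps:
P(V) = 0
G = -2 (G = 0 - 2 = -2)
E(p, A) = A*p
y = -7 (y = -7 + 0*(-2) = -7 + 0 = -7)
(42*(-26))*y = (42*(-26))*(-7) = -1092*(-7) = 7644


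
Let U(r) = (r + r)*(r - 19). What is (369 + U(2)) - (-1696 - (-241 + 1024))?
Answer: 2780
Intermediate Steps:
U(r) = 2*r*(-19 + r) (U(r) = (2*r)*(-19 + r) = 2*r*(-19 + r))
(369 + U(2)) - (-1696 - (-241 + 1024)) = (369 + 2*2*(-19 + 2)) - (-1696 - (-241 + 1024)) = (369 + 2*2*(-17)) - (-1696 - 1*783) = (369 - 68) - (-1696 - 783) = 301 - 1*(-2479) = 301 + 2479 = 2780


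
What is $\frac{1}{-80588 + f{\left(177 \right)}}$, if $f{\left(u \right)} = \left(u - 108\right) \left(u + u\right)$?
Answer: $- \frac{1}{56162} \approx -1.7806 \cdot 10^{-5}$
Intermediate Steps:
$f{\left(u \right)} = 2 u \left(-108 + u\right)$ ($f{\left(u \right)} = \left(-108 + u\right) 2 u = 2 u \left(-108 + u\right)$)
$\frac{1}{-80588 + f{\left(177 \right)}} = \frac{1}{-80588 + 2 \cdot 177 \left(-108 + 177\right)} = \frac{1}{-80588 + 2 \cdot 177 \cdot 69} = \frac{1}{-80588 + 24426} = \frac{1}{-56162} = - \frac{1}{56162}$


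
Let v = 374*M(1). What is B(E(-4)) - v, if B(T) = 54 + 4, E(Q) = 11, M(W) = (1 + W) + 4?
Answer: -2186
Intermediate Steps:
M(W) = 5 + W
B(T) = 58
v = 2244 (v = 374*(5 + 1) = 374*6 = 2244)
B(E(-4)) - v = 58 - 1*2244 = 58 - 2244 = -2186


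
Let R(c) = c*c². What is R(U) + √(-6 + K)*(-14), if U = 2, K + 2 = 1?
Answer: 8 - 14*I*√7 ≈ 8.0 - 37.041*I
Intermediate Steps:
K = -1 (K = -2 + 1 = -1)
R(c) = c³
R(U) + √(-6 + K)*(-14) = 2³ + √(-6 - 1)*(-14) = 8 + √(-7)*(-14) = 8 + (I*√7)*(-14) = 8 - 14*I*√7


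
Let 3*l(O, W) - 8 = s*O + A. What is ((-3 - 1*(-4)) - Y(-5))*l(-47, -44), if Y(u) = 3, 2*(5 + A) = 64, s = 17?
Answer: 1528/3 ≈ 509.33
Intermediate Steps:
A = 27 (A = -5 + (½)*64 = -5 + 32 = 27)
l(O, W) = 35/3 + 17*O/3 (l(O, W) = 8/3 + (17*O + 27)/3 = 8/3 + (27 + 17*O)/3 = 8/3 + (9 + 17*O/3) = 35/3 + 17*O/3)
((-3 - 1*(-4)) - Y(-5))*l(-47, -44) = ((-3 - 1*(-4)) - 1*3)*(35/3 + (17/3)*(-47)) = ((-3 + 4) - 3)*(35/3 - 799/3) = (1 - 3)*(-764/3) = -2*(-764/3) = 1528/3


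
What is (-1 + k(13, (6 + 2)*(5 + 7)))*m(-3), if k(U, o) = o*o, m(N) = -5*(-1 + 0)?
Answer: 46075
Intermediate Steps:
m(N) = 5 (m(N) = -5*(-1) = 5)
k(U, o) = o²
(-1 + k(13, (6 + 2)*(5 + 7)))*m(-3) = (-1 + ((6 + 2)*(5 + 7))²)*5 = (-1 + (8*12)²)*5 = (-1 + 96²)*5 = (-1 + 9216)*5 = 9215*5 = 46075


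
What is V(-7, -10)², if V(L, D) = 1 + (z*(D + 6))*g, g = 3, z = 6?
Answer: 5041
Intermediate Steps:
V(L, D) = 109 + 18*D (V(L, D) = 1 + (6*(D + 6))*3 = 1 + (6*(6 + D))*3 = 1 + (36 + 6*D)*3 = 1 + (108 + 18*D) = 109 + 18*D)
V(-7, -10)² = (109 + 18*(-10))² = (109 - 180)² = (-71)² = 5041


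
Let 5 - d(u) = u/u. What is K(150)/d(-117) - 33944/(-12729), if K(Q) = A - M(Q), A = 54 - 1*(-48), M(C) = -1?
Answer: 341/12 ≈ 28.417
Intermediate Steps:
d(u) = 4 (d(u) = 5 - u/u = 5 - 1*1 = 5 - 1 = 4)
A = 102 (A = 54 + 48 = 102)
K(Q) = 103 (K(Q) = 102 - 1*(-1) = 102 + 1 = 103)
K(150)/d(-117) - 33944/(-12729) = 103/4 - 33944/(-12729) = 103*(¼) - 33944*(-1/12729) = 103/4 + 8/3 = 341/12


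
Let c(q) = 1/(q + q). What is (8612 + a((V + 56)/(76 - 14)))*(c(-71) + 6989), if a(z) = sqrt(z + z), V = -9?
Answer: 4273433722/71 + 992437*sqrt(1457)/4402 ≈ 6.0198e+7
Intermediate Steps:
a(z) = sqrt(2)*sqrt(z) (a(z) = sqrt(2*z) = sqrt(2)*sqrt(z))
c(q) = 1/(2*q)
(8612 + a((V + 56)/(76 - 14)))*(c(-71) + 6989) = (8612 + sqrt(2)*sqrt((-9 + 56)/(76 - 14)))*((1/2)/(-71) + 6989) = (8612 + sqrt(2)*sqrt(47/62))*((1/2)*(-1/71) + 6989) = (8612 + sqrt(2)*sqrt(47*(1/62)))*(-1/142 + 6989) = (8612 + sqrt(2)*sqrt(47/62))*(992437/142) = (8612 + sqrt(2)*(sqrt(2914)/62))*(992437/142) = (8612 + sqrt(1457)/31)*(992437/142) = 4273433722/71 + 992437*sqrt(1457)/4402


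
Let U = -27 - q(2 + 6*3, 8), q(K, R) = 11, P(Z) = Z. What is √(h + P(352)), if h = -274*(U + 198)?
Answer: 12*I*√302 ≈ 208.54*I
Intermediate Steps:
U = -38 (U = -27 - 1*11 = -27 - 11 = -38)
h = -43840 (h = -274*(-38 + 198) = -274*160 = -43840)
√(h + P(352)) = √(-43840 + 352) = √(-43488) = 12*I*√302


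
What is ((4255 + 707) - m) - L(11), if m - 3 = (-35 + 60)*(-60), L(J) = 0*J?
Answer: 6459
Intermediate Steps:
L(J) = 0
m = -1497 (m = 3 + (-35 + 60)*(-60) = 3 + 25*(-60) = 3 - 1500 = -1497)
((4255 + 707) - m) - L(11) = ((4255 + 707) - 1*(-1497)) - 1*0 = (4962 + 1497) + 0 = 6459 + 0 = 6459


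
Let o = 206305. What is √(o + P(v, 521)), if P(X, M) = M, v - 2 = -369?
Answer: √206826 ≈ 454.78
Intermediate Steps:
v = -367 (v = 2 - 369 = -367)
√(o + P(v, 521)) = √(206305 + 521) = √206826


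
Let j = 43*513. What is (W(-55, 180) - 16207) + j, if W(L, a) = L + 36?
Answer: 5833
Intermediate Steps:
j = 22059
W(L, a) = 36 + L
(W(-55, 180) - 16207) + j = ((36 - 55) - 16207) + 22059 = (-19 - 16207) + 22059 = -16226 + 22059 = 5833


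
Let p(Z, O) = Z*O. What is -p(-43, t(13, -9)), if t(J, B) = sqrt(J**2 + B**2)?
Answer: 215*sqrt(10) ≈ 679.89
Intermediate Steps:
t(J, B) = sqrt(B**2 + J**2)
p(Z, O) = O*Z
-p(-43, t(13, -9)) = -sqrt((-9)**2 + 13**2)*(-43) = -sqrt(81 + 169)*(-43) = -sqrt(250)*(-43) = -5*sqrt(10)*(-43) = -(-215)*sqrt(10) = 215*sqrt(10)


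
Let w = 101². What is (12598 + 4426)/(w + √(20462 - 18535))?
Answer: 86830912/52029237 - 8512*√1927/52029237 ≈ 1.6617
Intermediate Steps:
w = 10201
(12598 + 4426)/(w + √(20462 - 18535)) = (12598 + 4426)/(10201 + √(20462 - 18535)) = 17024/(10201 + √1927)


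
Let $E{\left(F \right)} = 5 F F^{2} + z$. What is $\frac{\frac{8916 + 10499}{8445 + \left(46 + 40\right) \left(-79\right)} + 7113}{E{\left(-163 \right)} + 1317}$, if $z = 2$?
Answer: $- \frac{5881489}{17874069408} \approx -0.00032905$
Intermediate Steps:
$E{\left(F \right)} = 2 + 5 F^{3}$ ($E{\left(F \right)} = 5 F F^{2} + 2 = 5 F^{3} + 2 = 2 + 5 F^{3}$)
$\frac{\frac{8916 + 10499}{8445 + \left(46 + 40\right) \left(-79\right)} + 7113}{E{\left(-163 \right)} + 1317} = \frac{\frac{8916 + 10499}{8445 + \left(46 + 40\right) \left(-79\right)} + 7113}{\left(2 + 5 \left(-163\right)^{3}\right) + 1317} = \frac{\frac{19415}{8445 + 86 \left(-79\right)} + 7113}{\left(2 + 5 \left(-4330747\right)\right) + 1317} = \frac{\frac{19415}{8445 - 6794} + 7113}{\left(2 - 21653735\right) + 1317} = \frac{\frac{19415}{1651} + 7113}{-21653733 + 1317} = \frac{19415 \cdot \frac{1}{1651} + 7113}{-21652416} = \left(\frac{19415}{1651} + 7113\right) \left(- \frac{1}{21652416}\right) = \frac{11762978}{1651} \left(- \frac{1}{21652416}\right) = - \frac{5881489}{17874069408}$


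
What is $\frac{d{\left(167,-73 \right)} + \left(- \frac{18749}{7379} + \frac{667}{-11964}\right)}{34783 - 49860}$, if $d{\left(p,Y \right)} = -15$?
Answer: $\frac{1553470169}{1331033081412} \approx 0.0011671$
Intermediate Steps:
$\frac{d{\left(167,-73 \right)} + \left(- \frac{18749}{7379} + \frac{667}{-11964}\right)}{34783 - 49860} = \frac{-15 + \left(- \frac{18749}{7379} + \frac{667}{-11964}\right)}{34783 - 49860} = \frac{-15 + \left(\left(-18749\right) \frac{1}{7379} + 667 \left(- \frac{1}{11964}\right)\right)}{-15077} = \left(-15 - \frac{229234829}{88282356}\right) \left(- \frac{1}{15077}\right) = \left(- \frac{1553470169}{88282356}\right) \left(- \frac{1}{15077}\right) = \frac{1553470169}{1331033081412}$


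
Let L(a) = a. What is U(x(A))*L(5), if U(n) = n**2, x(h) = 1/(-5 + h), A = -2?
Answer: 5/49 ≈ 0.10204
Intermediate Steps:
U(x(A))*L(5) = (1/(-5 - 2))**2*5 = (1/(-7))**2*5 = (-1/7)**2*5 = (1/49)*5 = 5/49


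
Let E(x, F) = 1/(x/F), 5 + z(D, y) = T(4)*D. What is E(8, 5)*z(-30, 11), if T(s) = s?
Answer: -625/8 ≈ -78.125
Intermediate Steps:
z(D, y) = -5 + 4*D
E(x, F) = F/x
E(8, 5)*z(-30, 11) = (5/8)*(-5 + 4*(-30)) = (5*(⅛))*(-5 - 120) = (5/8)*(-125) = -625/8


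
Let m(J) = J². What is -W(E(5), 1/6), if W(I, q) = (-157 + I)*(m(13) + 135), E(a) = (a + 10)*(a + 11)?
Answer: -25232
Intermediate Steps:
E(a) = (10 + a)*(11 + a)
W(I, q) = -47728 + 304*I (W(I, q) = (-157 + I)*(13² + 135) = (-157 + I)*(169 + 135) = (-157 + I)*304 = -47728 + 304*I)
-W(E(5), 1/6) = -(-47728 + 304*(110 + 5² + 21*5)) = -(-47728 + 304*(110 + 25 + 105)) = -(-47728 + 304*240) = -(-47728 + 72960) = -1*25232 = -25232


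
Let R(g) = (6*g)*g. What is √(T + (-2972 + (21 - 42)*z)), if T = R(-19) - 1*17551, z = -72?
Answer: I*√16845 ≈ 129.79*I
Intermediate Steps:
R(g) = 6*g²
T = -15385 (T = 6*(-19)² - 1*17551 = 6*361 - 17551 = 2166 - 17551 = -15385)
√(T + (-2972 + (21 - 42)*z)) = √(-15385 + (-2972 + (21 - 42)*(-72))) = √(-15385 + (-2972 - 21*(-72))) = √(-15385 + (-2972 + 1512)) = √(-15385 - 1460) = √(-16845) = I*√16845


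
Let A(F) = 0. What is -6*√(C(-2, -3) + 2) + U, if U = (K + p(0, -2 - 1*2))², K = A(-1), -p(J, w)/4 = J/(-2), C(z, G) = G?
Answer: -6*I ≈ -6.0*I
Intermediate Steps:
p(J, w) = 2*J (p(J, w) = -4*J/(-2) = -4*J*(-1)/2 = -(-2)*J = 2*J)
K = 0
U = 0 (U = (0 + 2*0)² = (0 + 0)² = 0² = 0)
-6*√(C(-2, -3) + 2) + U = -6*√(-3 + 2) + 0 = -6*I + 0 = -6*I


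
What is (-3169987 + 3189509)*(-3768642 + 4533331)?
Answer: 14928258658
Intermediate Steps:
(-3169987 + 3189509)*(-3768642 + 4533331) = 19522*764689 = 14928258658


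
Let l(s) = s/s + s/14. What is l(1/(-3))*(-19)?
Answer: -779/42 ≈ -18.548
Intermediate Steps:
l(s) = 1 + s/14 (l(s) = 1 + s*(1/14) = 1 + s/14)
l(1/(-3))*(-19) = (1 + (1/14)/(-3))*(-19) = (1 + (1/14)*(-⅓))*(-19) = (1 - 1/42)*(-19) = (41/42)*(-19) = -779/42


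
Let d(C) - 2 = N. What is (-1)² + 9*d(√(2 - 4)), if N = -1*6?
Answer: -35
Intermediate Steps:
N = -6
d(C) = -4 (d(C) = 2 - 6 = -4)
(-1)² + 9*d(√(2 - 4)) = (-1)² + 9*(-4) = 1 - 36 = -35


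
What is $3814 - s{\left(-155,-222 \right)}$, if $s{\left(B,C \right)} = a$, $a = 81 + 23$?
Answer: $3710$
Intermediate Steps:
$a = 104$
$s{\left(B,C \right)} = 104$
$3814 - s{\left(-155,-222 \right)} = 3814 - 104 = 3710$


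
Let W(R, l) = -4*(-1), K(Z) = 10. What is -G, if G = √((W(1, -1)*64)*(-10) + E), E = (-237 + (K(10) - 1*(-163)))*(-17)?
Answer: -8*I*√23 ≈ -38.367*I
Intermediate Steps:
W(R, l) = 4
E = 1088 (E = (-237 + (10 - 1*(-163)))*(-17) = (-237 + (10 + 163))*(-17) = (-237 + 173)*(-17) = -64*(-17) = 1088)
G = 8*I*√23 (G = √((4*64)*(-10) + 1088) = √(256*(-10) + 1088) = √(-2560 + 1088) = √(-1472) = 8*I*√23 ≈ 38.367*I)
-G = -8*I*√23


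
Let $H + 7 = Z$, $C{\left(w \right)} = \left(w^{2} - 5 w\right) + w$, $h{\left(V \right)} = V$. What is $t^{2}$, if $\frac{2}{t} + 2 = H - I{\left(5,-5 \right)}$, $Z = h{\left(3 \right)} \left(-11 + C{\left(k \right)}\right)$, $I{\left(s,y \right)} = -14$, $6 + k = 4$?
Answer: $\frac{1}{16} \approx 0.0625$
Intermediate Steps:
$k = -2$ ($k = -6 + 4 = -2$)
$C{\left(w \right)} = w^{2} - 4 w$
$Z = 3$ ($Z = 3 \left(-11 - 2 \left(-4 - 2\right)\right) = 3 \left(-11 - -12\right) = 3 \left(-11 + 12\right) = 3 \cdot 1 = 3$)
$H = -4$ ($H = -7 + 3 = -4$)
$t = \frac{1}{4}$ ($t = \frac{2}{-2 - -10} = \frac{2}{-2 + \left(-4 + 14\right)} = \frac{2}{-2 + 10} = \frac{2}{8} = 2 \cdot \frac{1}{8} = \frac{1}{4} \approx 0.25$)
$t^{2} = \left(\frac{1}{4}\right)^{2} = \frac{1}{16}$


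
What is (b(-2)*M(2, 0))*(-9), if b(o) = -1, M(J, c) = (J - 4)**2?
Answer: 36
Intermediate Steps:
M(J, c) = (-4 + J)**2
(b(-2)*M(2, 0))*(-9) = -(-4 + 2)**2*(-9) = -1*(-2)**2*(-9) = -1*4*(-9) = -4*(-9) = 36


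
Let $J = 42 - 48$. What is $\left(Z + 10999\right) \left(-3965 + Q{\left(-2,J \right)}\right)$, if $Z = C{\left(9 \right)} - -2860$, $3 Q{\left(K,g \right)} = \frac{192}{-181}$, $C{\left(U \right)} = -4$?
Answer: $- \frac{9944135295}{181} \approx -5.494 \cdot 10^{7}$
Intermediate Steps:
$J = -6$
$Q{\left(K,g \right)} = - \frac{64}{181}$ ($Q{\left(K,g \right)} = \frac{192 \frac{1}{-181}}{3} = \frac{192 \left(- \frac{1}{181}\right)}{3} = \frac{1}{3} \left(- \frac{192}{181}\right) = - \frac{64}{181}$)
$Z = 2856$ ($Z = -4 - -2860 = -4 + 2860 = 2856$)
$\left(Z + 10999\right) \left(-3965 + Q{\left(-2,J \right)}\right) = \left(2856 + 10999\right) \left(-3965 - \frac{64}{181}\right) = 13855 \left(- \frac{717729}{181}\right) = - \frac{9944135295}{181}$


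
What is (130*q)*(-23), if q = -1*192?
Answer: 574080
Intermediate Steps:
q = -192
(130*q)*(-23) = (130*(-192))*(-23) = -24960*(-23) = 574080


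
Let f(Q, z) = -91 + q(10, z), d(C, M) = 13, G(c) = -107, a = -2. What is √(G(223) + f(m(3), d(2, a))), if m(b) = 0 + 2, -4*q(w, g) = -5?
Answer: I*√787/2 ≈ 14.027*I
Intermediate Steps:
q(w, g) = 5/4 (q(w, g) = -¼*(-5) = 5/4)
m(b) = 2
f(Q, z) = -359/4 (f(Q, z) = -91 + 5/4 = -359/4)
√(G(223) + f(m(3), d(2, a))) = √(-107 - 359/4) = √(-787/4) = I*√787/2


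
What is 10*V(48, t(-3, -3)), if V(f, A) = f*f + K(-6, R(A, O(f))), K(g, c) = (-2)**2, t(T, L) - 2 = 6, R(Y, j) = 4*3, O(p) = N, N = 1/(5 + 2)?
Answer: 23080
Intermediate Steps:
N = 1/7 ≈ 0.14286
O(p) = 1/7
R(Y, j) = 12
t(T, L) = 8 (t(T, L) = 2 + 6 = 8)
K(g, c) = 4
V(f, A) = 4 + f**2 (V(f, A) = f*f + 4 = f**2 + 4 = 4 + f**2)
10*V(48, t(-3, -3)) = 10*(4 + 48**2) = 10*(4 + 2304) = 10*2308 = 23080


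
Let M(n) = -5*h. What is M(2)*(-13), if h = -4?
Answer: -260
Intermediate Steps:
M(n) = 20 (M(n) = -5*(-4) = 20)
M(2)*(-13) = 20*(-13) = -260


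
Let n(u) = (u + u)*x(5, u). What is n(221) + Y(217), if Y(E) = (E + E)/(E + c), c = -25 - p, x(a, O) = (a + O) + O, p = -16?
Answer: 20547913/104 ≈ 1.9758e+5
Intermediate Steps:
x(a, O) = a + 2*O (x(a, O) = (O + a) + O = a + 2*O)
c = -9 (c = -25 - 1*(-16) = -25 + 16 = -9)
n(u) = 2*u*(5 + 2*u) (n(u) = (u + u)*(5 + 2*u) = (2*u)*(5 + 2*u) = 2*u*(5 + 2*u))
Y(E) = 2*E/(-9 + E) (Y(E) = (E + E)/(E - 9) = (2*E)/(-9 + E) = 2*E/(-9 + E))
n(221) + Y(217) = 2*221*(5 + 2*221) + 2*217/(-9 + 217) = 2*221*(5 + 442) + 2*217/208 = 2*221*447 + 2*217*(1/208) = 197574 + 217/104 = 20547913/104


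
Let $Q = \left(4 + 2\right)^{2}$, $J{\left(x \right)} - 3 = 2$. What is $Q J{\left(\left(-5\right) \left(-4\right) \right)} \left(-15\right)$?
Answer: $-2700$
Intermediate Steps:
$J{\left(x \right)} = 5$ ($J{\left(x \right)} = 3 + 2 = 5$)
$Q = 36$ ($Q = 6^{2} = 36$)
$Q J{\left(\left(-5\right) \left(-4\right) \right)} \left(-15\right) = 36 \cdot 5 \left(-15\right) = 180 \left(-15\right) = -2700$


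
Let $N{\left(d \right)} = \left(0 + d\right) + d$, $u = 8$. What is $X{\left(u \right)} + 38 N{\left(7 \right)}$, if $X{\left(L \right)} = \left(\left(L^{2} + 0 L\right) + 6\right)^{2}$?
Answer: $5432$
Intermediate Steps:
$N{\left(d \right)} = 2 d$ ($N{\left(d \right)} = d + d = 2 d$)
$X{\left(L \right)} = \left(6 + L^{2}\right)^{2}$ ($X{\left(L \right)} = \left(\left(L^{2} + 0\right) + 6\right)^{2} = \left(L^{2} + 6\right)^{2} = \left(6 + L^{2}\right)^{2}$)
$X{\left(u \right)} + 38 N{\left(7 \right)} = \left(6 + 8^{2}\right)^{2} + 38 \cdot 2 \cdot 7 = \left(6 + 64\right)^{2} + 38 \cdot 14 = 70^{2} + 532 = 4900 + 532 = 5432$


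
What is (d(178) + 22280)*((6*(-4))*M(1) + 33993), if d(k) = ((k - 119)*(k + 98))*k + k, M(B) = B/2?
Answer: 99258840810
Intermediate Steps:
M(B) = B/2 (M(B) = B*(½) = B/2)
d(k) = k + k*(-119 + k)*(98 + k) (d(k) = ((-119 + k)*(98 + k))*k + k = k*(-119 + k)*(98 + k) + k = k + k*(-119 + k)*(98 + k))
(d(178) + 22280)*((6*(-4))*M(1) + 33993) = (178*(-11661 + 178² - 21*178) + 22280)*((6*(-4))*((½)*1) + 33993) = (178*(-11661 + 31684 - 3738) + 22280)*(-24*½ + 33993) = (178*16285 + 22280)*(-12 + 33993) = (2898730 + 22280)*33981 = 2921010*33981 = 99258840810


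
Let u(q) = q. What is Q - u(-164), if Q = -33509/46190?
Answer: 7541651/46190 ≈ 163.27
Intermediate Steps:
Q = -33509/46190 (Q = -33509*1/46190 = -33509/46190 ≈ -0.72546)
Q - u(-164) = -33509/46190 - 1*(-164) = -33509/46190 + 164 = 7541651/46190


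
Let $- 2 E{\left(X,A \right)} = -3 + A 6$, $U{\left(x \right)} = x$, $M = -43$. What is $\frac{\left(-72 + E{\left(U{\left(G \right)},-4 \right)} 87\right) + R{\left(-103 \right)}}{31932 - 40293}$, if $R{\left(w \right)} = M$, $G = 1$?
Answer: $- \frac{2119}{16722} \approx -0.12672$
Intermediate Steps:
$E{\left(X,A \right)} = \frac{3}{2} - 3 A$ ($E{\left(X,A \right)} = - \frac{-3 + A 6}{2} = - \frac{-3 + 6 A}{2} = \frac{3}{2} - 3 A$)
$R{\left(w \right)} = -43$
$\frac{\left(-72 + E{\left(U{\left(G \right)},-4 \right)} 87\right) + R{\left(-103 \right)}}{31932 - 40293} = \frac{\left(-72 + \left(\frac{3}{2} - -12\right) 87\right) - 43}{31932 - 40293} = \frac{\left(-72 + \left(\frac{3}{2} + 12\right) 87\right) - 43}{-8361} = \left(\left(-72 + \frac{27}{2} \cdot 87\right) - 43\right) \left(- \frac{1}{8361}\right) = \left(\left(-72 + \frac{2349}{2}\right) - 43\right) \left(- \frac{1}{8361}\right) = \left(\frac{2205}{2} - 43\right) \left(- \frac{1}{8361}\right) = \frac{2119}{2} \left(- \frac{1}{8361}\right) = - \frac{2119}{16722}$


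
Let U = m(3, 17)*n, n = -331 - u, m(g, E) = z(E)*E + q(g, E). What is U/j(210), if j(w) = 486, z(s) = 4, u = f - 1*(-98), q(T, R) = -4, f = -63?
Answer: -3904/81 ≈ -48.198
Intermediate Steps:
u = 35 (u = -63 - 1*(-98) = -63 + 98 = 35)
m(g, E) = -4 + 4*E (m(g, E) = 4*E - 4 = -4 + 4*E)
n = -366 (n = -331 - 1*35 = -331 - 35 = -366)
U = -23424 (U = (-4 + 4*17)*(-366) = (-4 + 68)*(-366) = 64*(-366) = -23424)
U/j(210) = -23424/486 = -23424*1/486 = -3904/81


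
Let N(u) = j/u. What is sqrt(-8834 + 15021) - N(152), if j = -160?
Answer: 20/19 + sqrt(6187) ≈ 79.710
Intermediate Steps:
N(u) = -160/u
sqrt(-8834 + 15021) - N(152) = sqrt(-8834 + 15021) - (-160)/152 = sqrt(6187) - (-160)/152 = sqrt(6187) - 1*(-20/19) = sqrt(6187) + 20/19 = 20/19 + sqrt(6187)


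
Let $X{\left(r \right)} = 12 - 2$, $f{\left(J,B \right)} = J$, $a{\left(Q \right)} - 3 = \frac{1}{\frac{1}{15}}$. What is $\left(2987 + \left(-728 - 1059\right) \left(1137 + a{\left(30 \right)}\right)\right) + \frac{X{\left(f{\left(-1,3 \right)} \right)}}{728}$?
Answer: $- \frac{750203267}{364} \approx -2.061 \cdot 10^{6}$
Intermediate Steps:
$a{\left(Q \right)} = 18$ ($a{\left(Q \right)} = 3 + \frac{1}{\frac{1}{15}} = 3 + 15 = 18$)
$X{\left(r \right)} = 10$
$\left(2987 + \left(-728 - 1059\right) \left(1137 + a{\left(30 \right)}\right)\right) + \frac{X{\left(f{\left(-1,3 \right)} \right)}}{728} = \left(2987 + \left(-728 - 1059\right) \left(1137 + 18\right)\right) + \frac{10}{728} = \left(2987 - 2063985\right) + 10 \cdot \frac{1}{728} = \left(2987 - 2063985\right) + \frac{5}{364} = -2060998 + \frac{5}{364} = - \frac{750203267}{364}$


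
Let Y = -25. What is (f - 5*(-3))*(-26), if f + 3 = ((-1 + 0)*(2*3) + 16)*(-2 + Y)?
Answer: 6708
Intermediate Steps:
f = -273 (f = -3 + ((-1 + 0)*(2*3) + 16)*(-2 - 25) = -3 + (-1*6 + 16)*(-27) = -3 + (-6 + 16)*(-27) = -3 + 10*(-27) = -3 - 270 = -273)
(f - 5*(-3))*(-26) = (-273 - 5*(-3))*(-26) = (-273 + 15)*(-26) = -258*(-26) = 6708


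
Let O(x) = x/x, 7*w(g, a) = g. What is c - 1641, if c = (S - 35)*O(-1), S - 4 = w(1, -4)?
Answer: -11703/7 ≈ -1671.9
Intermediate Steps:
w(g, a) = g/7
S = 29/7 (S = 4 + (1/7)*1 = 4 + 1/7 = 29/7 ≈ 4.1429)
O(x) = 1
c = -216/7 (c = (29/7 - 35)*1 = -216/7*1 = -216/7 ≈ -30.857)
c - 1641 = -216/7 - 1641 = -11703/7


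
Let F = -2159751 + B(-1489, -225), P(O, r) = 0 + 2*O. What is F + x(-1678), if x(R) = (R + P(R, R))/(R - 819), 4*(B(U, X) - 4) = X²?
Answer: -21445122275/9988 ≈ -2.1471e+6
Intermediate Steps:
B(U, X) = 4 + X²/4
P(O, r) = 2*O
F = -8588363/4 (F = -2159751 + (4 + (¼)*(-225)²) = -2159751 + (4 + (¼)*50625) = -2159751 + (4 + 50625/4) = -2159751 + 50641/4 = -8588363/4 ≈ -2.1471e+6)
x(R) = 3*R/(-819 + R) (x(R) = (R + 2*R)/(R - 819) = (3*R)/(-819 + R) = 3*R/(-819 + R))
F + x(-1678) = -8588363/4 + 3*(-1678)/(-819 - 1678) = -8588363/4 + 3*(-1678)/(-2497) = -8588363/4 + 3*(-1678)*(-1/2497) = -8588363/4 + 5034/2497 = -21445122275/9988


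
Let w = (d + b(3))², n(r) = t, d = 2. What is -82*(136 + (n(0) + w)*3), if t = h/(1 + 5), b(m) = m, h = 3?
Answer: -17425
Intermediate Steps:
t = ½ (t = 3/(1 + 5) = 3/6 = 3*(⅙) = ½ ≈ 0.50000)
n(r) = ½
w = 25 (w = (2 + 3)² = 5² = 25)
-82*(136 + (n(0) + w)*3) = -82*(136 + (½ + 25)*3) = -82*(136 + (51/2)*3) = -82*(136 + 153/2) = -82*425/2 = -17425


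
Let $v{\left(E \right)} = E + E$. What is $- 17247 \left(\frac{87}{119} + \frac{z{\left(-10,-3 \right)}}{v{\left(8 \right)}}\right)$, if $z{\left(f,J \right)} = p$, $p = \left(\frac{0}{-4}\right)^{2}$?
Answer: $- \frac{1500489}{119} \approx -12609.0$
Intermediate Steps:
$p = 0$ ($p = \left(0 \left(- \frac{1}{4}\right)\right)^{2} = 0^{2} = 0$)
$z{\left(f,J \right)} = 0$
$v{\left(E \right)} = 2 E$
$- 17247 \left(\frac{87}{119} + \frac{z{\left(-10,-3 \right)}}{v{\left(8 \right)}}\right) = - 17247 \left(\frac{87}{119} + \frac{0}{2 \cdot 8}\right) = - 17247 \left(87 \cdot \frac{1}{119} + \frac{0}{16}\right) = - 17247 \left(\frac{87}{119} + 0 \cdot \frac{1}{16}\right) = - 17247 \left(\frac{87}{119} + 0\right) = \left(-17247\right) \frac{87}{119} = - \frac{1500489}{119}$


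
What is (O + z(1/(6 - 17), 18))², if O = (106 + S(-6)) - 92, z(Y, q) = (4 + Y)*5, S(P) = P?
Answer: 91809/121 ≈ 758.75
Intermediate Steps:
z(Y, q) = 20 + 5*Y
O = 8 (O = (106 - 6) - 92 = 100 - 92 = 8)
(O + z(1/(6 - 17), 18))² = (8 + (20 + 5/(6 - 17)))² = (8 + (20 + 5/(-11)))² = (8 + (20 + 5*(-1/11)))² = (8 + (20 - 5/11))² = (8 + 215/11)² = (303/11)² = 91809/121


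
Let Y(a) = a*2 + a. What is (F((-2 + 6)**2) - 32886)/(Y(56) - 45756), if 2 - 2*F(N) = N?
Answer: 32893/45588 ≈ 0.72153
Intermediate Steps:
Y(a) = 3*a (Y(a) = 2*a + a = 3*a)
F(N) = 1 - N/2
(F((-2 + 6)**2) - 32886)/(Y(56) - 45756) = ((1 - (-2 + 6)**2/2) - 32886)/(3*56 - 45756) = ((1 - 1/2*4**2) - 32886)/(168 - 45756) = ((1 - 1/2*16) - 32886)/(-45588) = ((1 - 8) - 32886)*(-1/45588) = (-7 - 32886)*(-1/45588) = -32893*(-1/45588) = 32893/45588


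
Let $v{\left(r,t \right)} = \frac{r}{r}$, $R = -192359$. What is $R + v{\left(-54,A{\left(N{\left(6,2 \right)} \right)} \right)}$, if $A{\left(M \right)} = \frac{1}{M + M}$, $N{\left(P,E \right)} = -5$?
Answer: $-192358$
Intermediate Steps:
$A{\left(M \right)} = \frac{1}{2 M}$
$v{\left(r,t \right)} = 1$
$R + v{\left(-54,A{\left(N{\left(6,2 \right)} \right)} \right)} = -192359 + 1 = -192358$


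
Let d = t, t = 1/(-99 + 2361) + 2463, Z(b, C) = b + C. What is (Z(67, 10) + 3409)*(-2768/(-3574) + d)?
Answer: 5786211662077/673699 ≈ 8.5887e+6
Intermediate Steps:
Z(b, C) = C + b
t = 5571307/2262 (t = 1/2262 + 2463 = 5571307/2262 ≈ 2463.0)
d = 5571307/2262 ≈ 2463.0
(Z(67, 10) + 3409)*(-2768/(-3574) + d) = ((10 + 67) + 3409)*(-2768/(-3574) + 5571307/2262) = (77 + 3409)*(-2768*(-1/3574) + 5571307/2262) = 3486*(1384/1787 + 5571307/2262) = 3486*(9959056217/4042194) = 5786211662077/673699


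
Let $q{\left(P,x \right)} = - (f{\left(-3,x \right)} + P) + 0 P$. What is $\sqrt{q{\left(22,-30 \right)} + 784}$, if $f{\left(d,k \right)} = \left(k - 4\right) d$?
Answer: $2 \sqrt{165} \approx 25.69$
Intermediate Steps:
$f{\left(d,k \right)} = d \left(-4 + k\right)$ ($f{\left(d,k \right)} = \left(-4 + k\right) d = d \left(-4 + k\right)$)
$q{\left(P,x \right)} = -12 - P + 3 x$ ($q{\left(P,x \right)} = - (- 3 \left(-4 + x\right) + P) + 0 P = - (\left(12 - 3 x\right) + P) + 0 = - (12 + P - 3 x) + 0 = \left(-12 - P + 3 x\right) + 0 = -12 - P + 3 x$)
$\sqrt{q{\left(22,-30 \right)} + 784} = \sqrt{\left(-12 - 22 + 3 \left(-30\right)\right) + 784} = \sqrt{\left(-12 - 22 - 90\right) + 784} = \sqrt{-124 + 784} = \sqrt{660} = 2 \sqrt{165}$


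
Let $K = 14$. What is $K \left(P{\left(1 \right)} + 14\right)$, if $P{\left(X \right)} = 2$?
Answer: $224$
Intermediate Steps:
$K \left(P{\left(1 \right)} + 14\right) = 14 \left(2 + 14\right) = 14 \cdot 16 = 224$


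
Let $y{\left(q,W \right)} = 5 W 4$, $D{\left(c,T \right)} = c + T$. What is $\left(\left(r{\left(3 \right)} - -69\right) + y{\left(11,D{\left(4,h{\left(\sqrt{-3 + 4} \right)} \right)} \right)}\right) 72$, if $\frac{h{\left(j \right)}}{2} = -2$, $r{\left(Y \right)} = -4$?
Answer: $4680$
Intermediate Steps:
$h{\left(j \right)} = -4$ ($h{\left(j \right)} = 2 \left(-2\right) = -4$)
$D{\left(c,T \right)} = T + c$
$y{\left(q,W \right)} = 20 W$
$\left(\left(r{\left(3 \right)} - -69\right) + y{\left(11,D{\left(4,h{\left(\sqrt{-3 + 4} \right)} \right)} \right)}\right) 72 = \left(\left(-4 - -69\right) + 20 \left(-4 + 4\right)\right) 72 = \left(\left(-4 + 69\right) + 20 \cdot 0\right) 72 = \left(65 + 0\right) 72 = 65 \cdot 72 = 4680$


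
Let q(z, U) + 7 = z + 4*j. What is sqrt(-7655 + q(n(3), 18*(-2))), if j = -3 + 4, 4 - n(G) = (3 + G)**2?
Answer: I*sqrt(7690) ≈ 87.693*I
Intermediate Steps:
n(G) = 4 - (3 + G)**2
j = 1
q(z, U) = -3 + z (q(z, U) = -7 + (z + 4*1) = -7 + (z + 4) = -7 + (4 + z) = -3 + z)
sqrt(-7655 + q(n(3), 18*(-2))) = sqrt(-7655 + (-3 + (4 - (3 + 3)**2))) = sqrt(-7655 + (-3 + (4 - 1*6**2))) = sqrt(-7655 + (-3 + (4 - 1*36))) = sqrt(-7655 + (-3 + (4 - 36))) = sqrt(-7655 + (-3 - 32)) = sqrt(-7655 - 35) = sqrt(-7690) = I*sqrt(7690)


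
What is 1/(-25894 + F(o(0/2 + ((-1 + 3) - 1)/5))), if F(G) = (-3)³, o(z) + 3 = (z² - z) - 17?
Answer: -1/25921 ≈ -3.8579e-5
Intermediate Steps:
o(z) = -20 + z² - z (o(z) = -3 + ((z² - z) - 17) = -3 + (-17 + z² - z) = -20 + z² - z)
F(G) = -27
1/(-25894 + F(o(0/2 + ((-1 + 3) - 1)/5))) = 1/(-25894 - 27) = 1/(-25921) = -1/25921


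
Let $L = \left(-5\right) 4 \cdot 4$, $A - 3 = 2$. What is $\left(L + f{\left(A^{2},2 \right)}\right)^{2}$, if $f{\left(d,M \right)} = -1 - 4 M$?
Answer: $7921$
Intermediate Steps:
$A = 5$ ($A = 3 + 2 = 5$)
$L = -80$ ($L = \left(-20\right) 4 = -80$)
$\left(L + f{\left(A^{2},2 \right)}\right)^{2} = \left(-80 - 9\right)^{2} = \left(-89\right)^{2} = 7921$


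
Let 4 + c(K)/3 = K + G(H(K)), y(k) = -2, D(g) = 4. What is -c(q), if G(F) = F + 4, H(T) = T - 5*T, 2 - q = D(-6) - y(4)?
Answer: -36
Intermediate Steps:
q = -4 (q = 2 - (4 - 1*(-2)) = 2 - (4 + 2) = 2 - 1*6 = 2 - 6 = -4)
H(T) = -4*T
G(F) = 4 + F
c(K) = -9*K (c(K) = -12 + 3*(K + (4 - 4*K)) = -12 + 3*(4 - 3*K) = -12 + (12 - 9*K) = -9*K)
-c(q) = -(-9)*(-4) = -1*36 = -36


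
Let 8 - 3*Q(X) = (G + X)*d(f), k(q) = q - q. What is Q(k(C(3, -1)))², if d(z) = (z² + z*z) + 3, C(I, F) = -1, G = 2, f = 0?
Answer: 4/9 ≈ 0.44444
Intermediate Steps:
k(q) = 0
d(z) = 3 + 2*z² (d(z) = (z² + z²) + 3 = 2*z² + 3 = 3 + 2*z²)
Q(X) = ⅔ - X (Q(X) = 8/3 - (2 + X)*(3 + 2*0²)/3 = 8/3 - (2 + X)*(3 + 2*0)/3 = 8/3 - (2 + X)*(3 + 0)/3 = 8/3 - (2 + X)*3/3 = 8/3 - (6 + 3*X)/3 = 8/3 + (-2 - X) = ⅔ - X)
Q(k(C(3, -1)))² = (⅔ - 1*0)² = (⅔ + 0)² = (⅔)² = 4/9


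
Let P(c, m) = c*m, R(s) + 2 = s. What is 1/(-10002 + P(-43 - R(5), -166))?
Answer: -1/2366 ≈ -0.00042265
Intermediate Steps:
R(s) = -2 + s
1/(-10002 + P(-43 - R(5), -166)) = 1/(-10002 + (-43 - (-2 + 5))*(-166)) = 1/(-10002 + (-43 - 1*3)*(-166)) = 1/(-10002 + (-43 - 3)*(-166)) = 1/(-10002 - 46*(-166)) = 1/(-10002 + 7636) = 1/(-2366) = -1/2366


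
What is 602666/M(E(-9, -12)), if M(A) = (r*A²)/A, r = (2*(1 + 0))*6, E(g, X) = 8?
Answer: 301333/48 ≈ 6277.8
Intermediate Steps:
r = 12 (r = (2*1)*6 = 2*6 = 12)
M(A) = 12*A (M(A) = (12*A²)/A = 12*A)
602666/M(E(-9, -12)) = 602666/((12*8)) = 602666/96 = 602666*(1/96) = 301333/48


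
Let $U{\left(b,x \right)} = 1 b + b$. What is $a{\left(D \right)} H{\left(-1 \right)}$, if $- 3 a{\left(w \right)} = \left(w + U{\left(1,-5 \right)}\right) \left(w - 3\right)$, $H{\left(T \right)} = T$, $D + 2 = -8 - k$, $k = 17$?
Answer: $250$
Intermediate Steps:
$D = -27$ ($D = -2 - 25 = -27$)
$U{\left(b,x \right)} = 2 b$ ($U{\left(b,x \right)} = b + b = 2 b$)
$a{\left(w \right)} = - \frac{\left(-3 + w\right) \left(2 + w\right)}{3}$ ($a{\left(w \right)} = - \frac{\left(w + 2 \cdot 1\right) \left(w - 3\right)}{3} = - \frac{\left(w + 2\right) \left(-3 + w\right)}{3} = - \frac{\left(2 + w\right) \left(-3 + w\right)}{3} = - \frac{\left(-3 + w\right) \left(2 + w\right)}{3}$)
$a{\left(D \right)} H{\left(-1 \right)} = \left(2 - \frac{\left(-27\right)^{2}}{3} + \frac{1}{3} \left(-27\right)\right) \left(-1\right) = \left(2 - 243 - 9\right) \left(-1\right) = \left(-250\right) \left(-1\right) = 250$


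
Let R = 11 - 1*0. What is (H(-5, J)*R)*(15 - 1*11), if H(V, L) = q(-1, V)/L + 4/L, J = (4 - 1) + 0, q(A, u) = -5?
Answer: -44/3 ≈ -14.667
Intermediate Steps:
R = 11 (R = 11 + 0 = 11)
J = 3 (J = 3 + 0 = 3)
H(V, L) = -1/L (H(V, L) = -5/L + 4/L = -1/L)
(H(-5, J)*R)*(15 - 1*11) = (-1/3*11)*(15 - 1*11) = (-1*⅓*11)*(15 - 11) = -⅓*11*4 = -11/3*4 = -44/3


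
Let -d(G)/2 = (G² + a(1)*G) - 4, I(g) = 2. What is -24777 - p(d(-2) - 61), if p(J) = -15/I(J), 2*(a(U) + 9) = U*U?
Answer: -49539/2 ≈ -24770.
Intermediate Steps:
a(U) = -9 + U²/2 (a(U) = -9 + (U*U)/2 = -9 + U²/2)
d(G) = 8 - 2*G² + 17*G (d(G) = -2*((G² + (-9 + (½)*1²)*G) - 4) = -2*((G² + (-9 + (½)*1)*G) - 4) = -2*((G² + (-9 + ½)*G) - 4) = -2*((G² - 17*G/2) - 4) = -2*(-4 + G² - 17*G/2) = 8 - 2*G² + 17*G)
p(J) = -15/2
-24777 - p(d(-2) - 61) = -24777 - 1*(-15/2) = -24777 + 15/2 = -49539/2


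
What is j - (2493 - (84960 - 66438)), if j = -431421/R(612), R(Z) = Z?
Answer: 3126109/204 ≈ 15324.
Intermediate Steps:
j = -143807/204 (j = -431421/612 = -431421*1/612 = -143807/204 ≈ -704.94)
j - (2493 - (84960 - 66438)) = -143807/204 - (2493 - (84960 - 66438)) = -143807/204 - (2493 - 1*18522) = -143807/204 - (2493 - 18522) = -143807/204 - 1*(-16029) = -143807/204 + 16029 = 3126109/204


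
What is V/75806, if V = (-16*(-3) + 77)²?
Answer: 15625/75806 ≈ 0.20612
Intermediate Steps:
V = 15625 (V = (48 + 77)² = 125² = 15625)
V/75806 = 15625/75806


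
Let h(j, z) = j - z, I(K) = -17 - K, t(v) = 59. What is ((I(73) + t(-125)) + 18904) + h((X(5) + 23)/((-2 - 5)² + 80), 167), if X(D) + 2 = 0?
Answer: 804365/43 ≈ 18706.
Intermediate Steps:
X(D) = -2 (X(D) = -2 + 0 = -2)
((I(73) + t(-125)) + 18904) + h((X(5) + 23)/((-2 - 5)² + 80), 167) = (((-17 - 1*73) + 59) + 18904) + ((-2 + 23)/((-2 - 5)² + 80) - 1*167) = (((-17 - 73) + 59) + 18904) + (21/((-7)² + 80) - 167) = ((-90 + 59) + 18904) + (21/(49 + 80) - 167) = (-31 + 18904) + (21/129 - 167) = 18873 + (21*(1/129) - 167) = 18873 + (7/43 - 167) = 18873 - 7174/43 = 804365/43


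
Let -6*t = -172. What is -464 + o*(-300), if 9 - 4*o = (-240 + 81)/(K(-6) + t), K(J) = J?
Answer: -113227/68 ≈ -1665.1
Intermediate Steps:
t = 86/3 (t = -1/6*(-172) = 86/3 ≈ 28.667)
o = 1089/272 (o = 9/4 - (-240 + 81)/(4*(-6 + 86/3)) = 9/4 - (-159)/(4*68/3) = 9/4 - (-159)*3/(4*68) = 9/4 - 1/4*(-477/68) = 9/4 + 477/272 = 1089/272 ≈ 4.0037)
-464 + o*(-300) = -464 + (1089/272)*(-300) = -464 - 81675/68 = -113227/68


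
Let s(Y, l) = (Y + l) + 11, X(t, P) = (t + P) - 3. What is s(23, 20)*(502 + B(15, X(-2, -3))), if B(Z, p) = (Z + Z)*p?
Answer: 14148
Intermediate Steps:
X(t, P) = -3 + P + t (X(t, P) = (P + t) - 3 = -3 + P + t)
s(Y, l) = 11 + Y + l
B(Z, p) = 2*Z*p (B(Z, p) = (2*Z)*p = 2*Z*p)
s(23, 20)*(502 + B(15, X(-2, -3))) = (11 + 23 + 20)*(502 + 2*15*(-3 - 3 - 2)) = 54*(502 + 2*15*(-8)) = 54*(502 - 240) = 54*262 = 14148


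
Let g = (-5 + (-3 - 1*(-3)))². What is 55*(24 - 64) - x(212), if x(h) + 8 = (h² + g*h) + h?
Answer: -52648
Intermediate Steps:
g = 25 (g = (-5 + (-3 + 3))² = (-5 + 0)² = (-5)² = 25)
x(h) = -8 + h² + 26*h (x(h) = -8 + ((h² + 25*h) + h) = -8 + (h² + 26*h) = -8 + h² + 26*h)
55*(24 - 64) - x(212) = 55*(24 - 64) - (-8 + 212² + 26*212) = 55*(-40) - (-8 + 44944 + 5512) = -2200 - 1*50448 = -2200 - 50448 = -52648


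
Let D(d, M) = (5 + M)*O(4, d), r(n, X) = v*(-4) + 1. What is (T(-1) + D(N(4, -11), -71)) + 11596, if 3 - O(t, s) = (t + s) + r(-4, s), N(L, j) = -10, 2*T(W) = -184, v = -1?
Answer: 11240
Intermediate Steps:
T(W) = -92 (T(W) = (½)*(-184) = -92)
r(n, X) = 5 (r(n, X) = -1*(-4) + 1 = 4 + 1 = 5)
O(t, s) = -2 - s - t (O(t, s) = 3 - ((t + s) + 5) = 3 - ((s + t) + 5) = 3 - (5 + s + t) = 3 + (-5 - s - t) = -2 - s - t)
D(d, M) = (-6 - d)*(5 + M) (D(d, M) = (5 + M)*(-2 - d - 1*4) = (5 + M)*(-2 - d - 4) = (5 + M)*(-6 - d) = (-6 - d)*(5 + M))
(T(-1) + D(N(4, -11), -71)) + 11596 = (-92 - (5 - 71)*(6 - 10)) + 11596 = (-92 - 1*(-66)*(-4)) + 11596 = (-92 - 264) + 11596 = -356 + 11596 = 11240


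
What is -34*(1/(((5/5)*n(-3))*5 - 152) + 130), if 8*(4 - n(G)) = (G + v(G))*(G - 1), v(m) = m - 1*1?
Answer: -1321512/299 ≈ -4419.8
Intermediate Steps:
v(m) = -1 + m (v(m) = m - 1 = -1 + m)
n(G) = 4 - (-1 + G)*(-1 + 2*G)/8 (n(G) = 4 - (G + (-1 + G))*(G - 1)/8 = 4 - (-1 + 2*G)*(-1 + G)/8 = 4 - (-1 + G)*(-1 + 2*G)/8)
-34*(1/(((5/5)*n(-3))*5 - 152) + 130) = -34*(1/(((5/5)*(31/8 - ¼*(-3)² + (3/8)*(-3)))*5 - 152) + 130) = -34*(1/(((5*(⅕))*(31/8 - ¼*9 - 9/8))*5 - 152) + 130) = -34*(1/((1*(31/8 - 9/4 - 9/8))*5 - 152) + 130) = -34*(1/((1*(½))*5 - 152) + 130) = -34*(1/((½)*5 - 152) + 130) = -34*(1/(5/2 - 152) + 130) = -34*(1/(-299/2) + 130) = -34*(-2/299 + 130) = -34*38868/299 = -1321512/299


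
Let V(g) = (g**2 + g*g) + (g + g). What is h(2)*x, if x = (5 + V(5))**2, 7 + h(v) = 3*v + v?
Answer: 4225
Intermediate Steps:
h(v) = -7 + 4*v (h(v) = -7 + (3*v + v) = -7 + 4*v)
V(g) = 2*g + 2*g**2 (V(g) = (g**2 + g**2) + 2*g = 2*g**2 + 2*g = 2*g + 2*g**2)
x = 4225 (x = (5 + 2*5*(1 + 5))**2 = (5 + 2*5*6)**2 = (5 + 60)**2 = 65**2 = 4225)
h(2)*x = (-7 + 4*2)*4225 = (-7 + 8)*4225 = 1*4225 = 4225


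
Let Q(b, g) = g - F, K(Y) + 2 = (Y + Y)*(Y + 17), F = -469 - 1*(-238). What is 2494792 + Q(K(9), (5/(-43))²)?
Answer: 4613297552/1849 ≈ 2.4950e+6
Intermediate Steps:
F = -231 (F = -469 + 238 = -231)
K(Y) = -2 + 2*Y*(17 + Y) (K(Y) = -2 + (Y + Y)*(Y + 17) = -2 + (2*Y)*(17 + Y) = -2 + 2*Y*(17 + Y))
Q(b, g) = 231 + g (Q(b, g) = g - 1*(-231) = g + 231 = 231 + g)
2494792 + Q(K(9), (5/(-43))²) = 2494792 + (231 + (5/(-43))²) = 2494792 + (231 + (5*(-1/43))²) = 2494792 + (231 + (-5/43)²) = 2494792 + (231 + 25/1849) = 2494792 + 427144/1849 = 4613297552/1849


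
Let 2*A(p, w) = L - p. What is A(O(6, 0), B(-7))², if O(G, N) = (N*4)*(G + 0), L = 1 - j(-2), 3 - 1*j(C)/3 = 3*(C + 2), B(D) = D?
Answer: 16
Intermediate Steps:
j(C) = -9 - 9*C (j(C) = 9 - 9*(C + 2) = 9 - 9*(2 + C) = 9 - 3*(6 + 3*C) = 9 + (-18 - 9*C) = -9 - 9*C)
L = -8 (L = 1 - (-9 - 9*(-2)) = 1 - (-9 + 18) = 1 - 1*9 = 1 - 9 = -8)
O(G, N) = 4*G*N (O(G, N) = (4*N)*G = 4*G*N)
A(p, w) = -4 - p/2 (A(p, w) = (-8 - p)/2 = -4 - p/2)
A(O(6, 0), B(-7))² = (-4 - 2*6*0)² = (-4 - ½*0)² = (-4 + 0)² = (-4)² = 16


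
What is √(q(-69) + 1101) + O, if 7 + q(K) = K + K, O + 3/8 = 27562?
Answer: 220493/8 + 2*√239 ≈ 27593.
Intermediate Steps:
O = 220493/8 (O = -3/8 + 27562 = 220493/8 ≈ 27562.)
q(K) = -7 + 2*K (q(K) = -7 + (K + K) = -7 + 2*K)
√(q(-69) + 1101) + O = √((-7 + 2*(-69)) + 1101) + 220493/8 = √((-7 - 138) + 1101) + 220493/8 = √(-145 + 1101) + 220493/8 = √956 + 220493/8 = 2*√239 + 220493/8 = 220493/8 + 2*√239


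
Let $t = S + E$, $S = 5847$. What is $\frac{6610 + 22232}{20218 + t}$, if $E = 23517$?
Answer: $\frac{14421}{24791} \approx 0.5817$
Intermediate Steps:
$t = 29364$ ($t = 5847 + 23517 = 29364$)
$\frac{6610 + 22232}{20218 + t} = \frac{6610 + 22232}{20218 + 29364} = \frac{28842}{49582} = 28842 \cdot \frac{1}{49582} = \frac{14421}{24791}$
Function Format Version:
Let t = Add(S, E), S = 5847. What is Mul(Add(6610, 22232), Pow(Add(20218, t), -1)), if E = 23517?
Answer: Rational(14421, 24791) ≈ 0.58170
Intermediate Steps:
t = 29364 (t = Add(5847, 23517) = 29364)
Mul(Add(6610, 22232), Pow(Add(20218, t), -1)) = Mul(Add(6610, 22232), Pow(Add(20218, 29364), -1)) = Mul(28842, Pow(49582, -1)) = Mul(28842, Rational(1, 49582)) = Rational(14421, 24791)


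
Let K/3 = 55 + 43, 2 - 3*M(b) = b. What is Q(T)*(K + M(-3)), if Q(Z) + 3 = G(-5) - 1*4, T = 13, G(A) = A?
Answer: -3548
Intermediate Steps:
M(b) = ⅔ - b/3
K = 294 (K = 3*(55 + 43) = 3*98 = 294)
Q(Z) = -12 (Q(Z) = -3 + (-5 - 1*4) = -3 + (-5 - 4) = -3 - 9 = -12)
Q(T)*(K + M(-3)) = -12*(294 + (⅔ - ⅓*(-3))) = -12*(294 + (⅔ + 1)) = -12*(294 + 5/3) = -12*887/3 = -3548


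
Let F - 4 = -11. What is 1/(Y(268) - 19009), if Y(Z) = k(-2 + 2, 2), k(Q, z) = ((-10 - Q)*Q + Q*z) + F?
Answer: -1/19016 ≈ -5.2587e-5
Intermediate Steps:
F = -7 (F = 4 - 11 = -7)
k(Q, z) = -7 + Q*z + Q*(-10 - Q) (k(Q, z) = ((-10 - Q)*Q + Q*z) - 7 = (Q*(-10 - Q) + Q*z) - 7 = (Q*z + Q*(-10 - Q)) - 7 = -7 + Q*z + Q*(-10 - Q))
Y(Z) = -7 (Y(Z) = -7 - (-2 + 2)² - 10*(-2 + 2) + (-2 + 2)*2 = -7 - 1*0² - 10*0 + 0*2 = -7 - 1*0 + 0 + 0 = -7 + 0 + 0 + 0 = -7)
1/(Y(268) - 19009) = 1/(-7 - 19009) = 1/(-19016) = -1/19016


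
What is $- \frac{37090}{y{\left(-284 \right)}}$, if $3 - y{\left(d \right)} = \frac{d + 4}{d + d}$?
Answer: $- \frac{1316695}{89} \approx -14794.0$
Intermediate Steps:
$y{\left(d \right)} = 3 - \frac{4 + d}{2 d}$ ($y{\left(d \right)} = 3 - \frac{d + 4}{d + d} = 3 - \frac{4 + d}{2 d}$)
$- \frac{37090}{y{\left(-284 \right)}} = - \frac{37090}{\frac{5}{2} - \frac{2}{-284}} = - \frac{37090}{\frac{5}{2} - - \frac{1}{142}} = - \frac{37090}{\frac{5}{2} + \frac{1}{142}} = - \frac{37090}{\frac{178}{71}} = \left(-37090\right) \frac{71}{178} = - \frac{1316695}{89}$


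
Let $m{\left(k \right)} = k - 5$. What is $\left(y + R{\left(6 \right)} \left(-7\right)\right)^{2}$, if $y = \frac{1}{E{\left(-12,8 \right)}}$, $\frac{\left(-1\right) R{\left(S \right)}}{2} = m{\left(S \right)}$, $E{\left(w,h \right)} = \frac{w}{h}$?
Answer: $\frac{1600}{9} \approx 177.78$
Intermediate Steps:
$m{\left(k \right)} = -5 + k$
$R{\left(S \right)} = 10 - 2 S$ ($R{\left(S \right)} = - 2 \left(-5 + S\right) = 10 - 2 S$)
$y = - \frac{2}{3}$ ($y = \frac{1}{\left(-12\right) \frac{1}{8}} = \frac{1}{- \frac{3}{2}} = - \frac{2}{3} \approx -0.66667$)
$\left(y + R{\left(6 \right)} \left(-7\right)\right)^{2} = \left(- \frac{2}{3} + \left(10 - 12\right) \left(-7\right)\right)^{2} = \left(- \frac{2}{3} - -14\right)^{2} = \left(- \frac{2}{3} + 14\right)^{2} = \left(\frac{40}{3}\right)^{2} = \frac{1600}{9}$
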